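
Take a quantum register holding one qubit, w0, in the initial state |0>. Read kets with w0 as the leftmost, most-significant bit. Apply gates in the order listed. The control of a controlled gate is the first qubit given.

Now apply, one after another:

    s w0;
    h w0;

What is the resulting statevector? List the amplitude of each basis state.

The final amplitudes are sqrt(2)/2 on |0>, sqrt(2)/2 on |1>.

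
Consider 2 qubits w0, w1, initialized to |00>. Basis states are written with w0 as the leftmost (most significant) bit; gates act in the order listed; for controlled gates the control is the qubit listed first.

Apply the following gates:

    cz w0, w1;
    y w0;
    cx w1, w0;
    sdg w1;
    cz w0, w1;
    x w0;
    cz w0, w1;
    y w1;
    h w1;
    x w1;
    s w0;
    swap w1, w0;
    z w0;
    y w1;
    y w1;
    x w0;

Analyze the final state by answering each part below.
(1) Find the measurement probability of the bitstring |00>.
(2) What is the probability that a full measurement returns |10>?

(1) Outcome |00> occurs with probability 1/2.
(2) The probability of measuring |10> is 1/2.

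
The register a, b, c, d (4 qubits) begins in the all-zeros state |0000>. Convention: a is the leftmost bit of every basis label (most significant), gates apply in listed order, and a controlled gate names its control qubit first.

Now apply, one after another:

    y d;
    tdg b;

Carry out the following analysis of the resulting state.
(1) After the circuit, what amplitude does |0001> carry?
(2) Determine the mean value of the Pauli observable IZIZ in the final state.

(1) |0001> carries amplitude I in the final state.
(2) The expectation value of IZIZ is -1.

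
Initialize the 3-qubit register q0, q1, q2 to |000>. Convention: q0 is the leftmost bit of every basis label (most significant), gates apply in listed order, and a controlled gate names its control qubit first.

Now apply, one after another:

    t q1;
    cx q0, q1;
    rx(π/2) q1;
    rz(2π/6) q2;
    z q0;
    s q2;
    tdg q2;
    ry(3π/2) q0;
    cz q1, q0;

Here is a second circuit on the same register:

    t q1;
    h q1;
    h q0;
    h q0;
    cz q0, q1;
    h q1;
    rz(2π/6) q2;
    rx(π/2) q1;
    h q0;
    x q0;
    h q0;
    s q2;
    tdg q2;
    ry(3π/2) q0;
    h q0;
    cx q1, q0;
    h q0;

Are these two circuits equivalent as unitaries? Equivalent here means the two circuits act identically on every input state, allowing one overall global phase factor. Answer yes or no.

Yes, they are equivalent — the unitaries differ by at most a global phase.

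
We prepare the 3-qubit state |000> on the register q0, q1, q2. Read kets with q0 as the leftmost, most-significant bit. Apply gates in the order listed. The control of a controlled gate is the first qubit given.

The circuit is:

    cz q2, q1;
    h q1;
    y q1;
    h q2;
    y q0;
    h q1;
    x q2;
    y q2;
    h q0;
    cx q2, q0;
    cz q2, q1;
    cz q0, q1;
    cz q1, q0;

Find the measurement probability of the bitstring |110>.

A full measurement returns |110> with probability 1/4.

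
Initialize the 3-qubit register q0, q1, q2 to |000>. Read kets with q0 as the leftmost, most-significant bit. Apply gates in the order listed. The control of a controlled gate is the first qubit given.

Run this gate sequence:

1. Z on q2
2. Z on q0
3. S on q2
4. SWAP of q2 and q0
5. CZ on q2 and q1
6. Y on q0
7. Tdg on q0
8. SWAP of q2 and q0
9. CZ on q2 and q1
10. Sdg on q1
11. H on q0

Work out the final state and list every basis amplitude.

After the circuit, the state carries amplitude sqrt(2)*exp(I*pi/4)/2 on |001>, sqrt(2)*exp(I*pi/4)/2 on |101>, and 0 on every other basis state.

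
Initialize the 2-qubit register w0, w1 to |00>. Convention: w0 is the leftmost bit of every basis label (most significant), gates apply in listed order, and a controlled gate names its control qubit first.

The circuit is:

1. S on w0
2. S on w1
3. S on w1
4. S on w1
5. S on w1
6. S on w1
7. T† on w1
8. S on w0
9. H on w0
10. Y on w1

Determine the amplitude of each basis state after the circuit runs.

After the circuit, the state carries amplitude 0 on |00>, sqrt(2)*I/2 on |01>, 0 on |10>, sqrt(2)*I/2 on |11>. Key observation: the block from step 3 through step 6 cancels to the identity and can be dropped.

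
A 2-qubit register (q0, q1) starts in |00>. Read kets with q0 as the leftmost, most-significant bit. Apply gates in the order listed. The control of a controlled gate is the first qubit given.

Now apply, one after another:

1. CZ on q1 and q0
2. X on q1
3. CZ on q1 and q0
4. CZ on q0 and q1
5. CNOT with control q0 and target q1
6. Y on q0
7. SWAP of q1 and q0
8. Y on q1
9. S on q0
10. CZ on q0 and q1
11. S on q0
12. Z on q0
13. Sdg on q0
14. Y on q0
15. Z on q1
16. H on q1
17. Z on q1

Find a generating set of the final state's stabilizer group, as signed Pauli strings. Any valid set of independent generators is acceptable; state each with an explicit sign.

The final state is stabilized by the group generated by -IX, +ZI; other independent generating sets are equally valid.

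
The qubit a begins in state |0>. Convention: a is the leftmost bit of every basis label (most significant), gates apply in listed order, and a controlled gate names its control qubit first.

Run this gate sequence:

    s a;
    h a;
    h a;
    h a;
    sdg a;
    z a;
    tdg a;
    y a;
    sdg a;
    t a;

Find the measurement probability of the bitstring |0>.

A full measurement returns |0> with probability 1/2.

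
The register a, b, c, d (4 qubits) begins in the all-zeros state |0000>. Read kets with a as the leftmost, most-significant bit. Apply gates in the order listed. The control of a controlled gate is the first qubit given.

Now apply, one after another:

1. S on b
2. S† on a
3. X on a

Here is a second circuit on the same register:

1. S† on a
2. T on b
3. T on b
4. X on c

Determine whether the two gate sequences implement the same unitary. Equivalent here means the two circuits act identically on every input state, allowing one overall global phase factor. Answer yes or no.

No: there is an input state on which the two circuits produce genuinely different outputs (not merely differing by a phase).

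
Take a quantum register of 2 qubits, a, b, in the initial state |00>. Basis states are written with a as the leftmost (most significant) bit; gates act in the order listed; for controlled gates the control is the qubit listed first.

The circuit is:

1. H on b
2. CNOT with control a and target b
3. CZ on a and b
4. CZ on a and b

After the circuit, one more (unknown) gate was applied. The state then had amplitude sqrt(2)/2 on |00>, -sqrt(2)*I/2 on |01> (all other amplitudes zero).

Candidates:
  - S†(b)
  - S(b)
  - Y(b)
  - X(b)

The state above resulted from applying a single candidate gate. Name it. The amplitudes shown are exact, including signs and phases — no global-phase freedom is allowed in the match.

The unique candidate consistent with the amplitudes is S†(b). Key observation: the block from step 3 through step 4 cancels to the identity and can be dropped.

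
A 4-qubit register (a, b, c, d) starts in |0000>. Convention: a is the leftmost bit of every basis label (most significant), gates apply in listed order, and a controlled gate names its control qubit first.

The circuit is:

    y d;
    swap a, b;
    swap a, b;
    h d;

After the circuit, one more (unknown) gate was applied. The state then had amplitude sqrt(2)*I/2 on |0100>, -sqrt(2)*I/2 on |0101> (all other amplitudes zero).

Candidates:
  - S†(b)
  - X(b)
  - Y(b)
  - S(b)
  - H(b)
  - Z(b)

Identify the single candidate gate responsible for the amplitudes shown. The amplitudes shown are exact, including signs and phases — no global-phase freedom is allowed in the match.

The applied gate was X(b). Key observation: steps 2-3 multiply out to the identity, so the circuit reduces to the remaining gates.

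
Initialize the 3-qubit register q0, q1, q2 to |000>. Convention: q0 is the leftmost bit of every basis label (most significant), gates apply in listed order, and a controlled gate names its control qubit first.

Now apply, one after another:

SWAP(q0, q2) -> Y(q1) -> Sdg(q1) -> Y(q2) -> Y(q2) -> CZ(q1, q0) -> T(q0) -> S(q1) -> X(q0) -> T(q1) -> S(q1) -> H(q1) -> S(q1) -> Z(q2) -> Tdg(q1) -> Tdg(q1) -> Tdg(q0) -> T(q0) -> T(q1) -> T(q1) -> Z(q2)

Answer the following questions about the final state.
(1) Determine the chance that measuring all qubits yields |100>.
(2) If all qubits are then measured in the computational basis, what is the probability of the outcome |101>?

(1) A full measurement returns |100> with probability 1/2. Key observation: the block from step 14 through step 21 cancels to the identity and can be dropped.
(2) The probability of measuring |101> is 0.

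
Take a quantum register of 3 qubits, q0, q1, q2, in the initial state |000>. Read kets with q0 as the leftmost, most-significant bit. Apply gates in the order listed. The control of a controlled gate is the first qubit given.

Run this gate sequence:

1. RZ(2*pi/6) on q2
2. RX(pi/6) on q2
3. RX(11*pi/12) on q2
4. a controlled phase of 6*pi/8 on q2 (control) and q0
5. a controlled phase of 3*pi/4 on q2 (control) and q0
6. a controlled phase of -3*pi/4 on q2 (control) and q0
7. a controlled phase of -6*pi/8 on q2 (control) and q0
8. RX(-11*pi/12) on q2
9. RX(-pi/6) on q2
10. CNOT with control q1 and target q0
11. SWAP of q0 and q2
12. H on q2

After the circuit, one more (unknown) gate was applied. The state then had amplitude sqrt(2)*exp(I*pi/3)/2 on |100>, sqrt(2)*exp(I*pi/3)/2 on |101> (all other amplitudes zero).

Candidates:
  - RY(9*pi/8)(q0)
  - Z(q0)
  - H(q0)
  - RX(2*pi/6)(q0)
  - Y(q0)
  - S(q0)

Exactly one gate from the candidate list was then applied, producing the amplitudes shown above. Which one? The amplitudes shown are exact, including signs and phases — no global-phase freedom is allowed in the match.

The unique candidate consistent with the amplitudes is Y(q0).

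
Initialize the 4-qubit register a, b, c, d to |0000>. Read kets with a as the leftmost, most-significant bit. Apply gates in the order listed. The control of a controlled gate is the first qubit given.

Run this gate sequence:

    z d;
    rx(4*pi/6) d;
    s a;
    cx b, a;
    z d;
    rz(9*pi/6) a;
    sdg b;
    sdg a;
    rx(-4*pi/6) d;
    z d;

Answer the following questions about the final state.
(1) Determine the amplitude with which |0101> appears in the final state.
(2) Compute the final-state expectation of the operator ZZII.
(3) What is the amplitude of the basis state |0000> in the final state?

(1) |0101> carries amplitude 0 in the final state.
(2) The expectation value of ZZII is 1.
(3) |0000> carries amplitude exp(I*pi/4)/2 in the final state.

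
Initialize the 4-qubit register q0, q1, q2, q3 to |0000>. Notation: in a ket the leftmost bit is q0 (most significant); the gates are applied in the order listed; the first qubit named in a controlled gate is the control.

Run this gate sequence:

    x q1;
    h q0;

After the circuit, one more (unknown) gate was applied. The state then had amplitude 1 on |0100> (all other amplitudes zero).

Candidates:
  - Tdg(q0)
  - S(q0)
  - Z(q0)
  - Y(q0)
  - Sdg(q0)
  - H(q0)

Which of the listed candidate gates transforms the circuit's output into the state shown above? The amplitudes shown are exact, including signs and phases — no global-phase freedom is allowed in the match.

It was H(q0) that produced the state shown.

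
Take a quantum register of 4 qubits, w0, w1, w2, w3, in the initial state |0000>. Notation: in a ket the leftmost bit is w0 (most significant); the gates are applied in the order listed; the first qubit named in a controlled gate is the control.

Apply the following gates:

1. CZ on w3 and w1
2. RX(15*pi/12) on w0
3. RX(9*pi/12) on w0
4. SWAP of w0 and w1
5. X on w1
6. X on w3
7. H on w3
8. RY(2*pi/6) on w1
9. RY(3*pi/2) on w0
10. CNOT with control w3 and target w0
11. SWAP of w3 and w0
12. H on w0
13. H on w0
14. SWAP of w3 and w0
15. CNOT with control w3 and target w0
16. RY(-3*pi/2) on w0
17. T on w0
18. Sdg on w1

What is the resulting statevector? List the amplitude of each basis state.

The final amplitudes are sqrt(2)/4 on |0000>, -sqrt(2)/4 on |0001>, sqrt(6)*I/4 on |0100>, -sqrt(6)*I/4 on |0101>, and 0 on every other basis state.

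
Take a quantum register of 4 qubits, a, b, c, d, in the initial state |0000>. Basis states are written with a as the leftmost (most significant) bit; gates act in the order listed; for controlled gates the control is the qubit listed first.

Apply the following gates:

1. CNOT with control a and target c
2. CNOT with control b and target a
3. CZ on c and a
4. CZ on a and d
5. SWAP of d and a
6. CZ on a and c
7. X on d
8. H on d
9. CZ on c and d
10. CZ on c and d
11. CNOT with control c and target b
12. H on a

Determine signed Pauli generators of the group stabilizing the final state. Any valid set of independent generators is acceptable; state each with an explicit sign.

One valid set of independent stabilizer generators is +XIII, -IIIX, +IZII, +IIZI (any independent generating set of the same group is equally correct). Key observation: gates 9-10 undo each other exactly, leaving only the rest of the circuit to track.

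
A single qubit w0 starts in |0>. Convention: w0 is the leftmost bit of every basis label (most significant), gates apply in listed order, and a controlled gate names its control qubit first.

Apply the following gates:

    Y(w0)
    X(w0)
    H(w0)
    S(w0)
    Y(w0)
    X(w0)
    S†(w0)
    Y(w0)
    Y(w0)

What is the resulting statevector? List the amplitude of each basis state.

The final amplitudes are -sqrt(2)/2 on |0>, sqrt(2)/2 on |1>.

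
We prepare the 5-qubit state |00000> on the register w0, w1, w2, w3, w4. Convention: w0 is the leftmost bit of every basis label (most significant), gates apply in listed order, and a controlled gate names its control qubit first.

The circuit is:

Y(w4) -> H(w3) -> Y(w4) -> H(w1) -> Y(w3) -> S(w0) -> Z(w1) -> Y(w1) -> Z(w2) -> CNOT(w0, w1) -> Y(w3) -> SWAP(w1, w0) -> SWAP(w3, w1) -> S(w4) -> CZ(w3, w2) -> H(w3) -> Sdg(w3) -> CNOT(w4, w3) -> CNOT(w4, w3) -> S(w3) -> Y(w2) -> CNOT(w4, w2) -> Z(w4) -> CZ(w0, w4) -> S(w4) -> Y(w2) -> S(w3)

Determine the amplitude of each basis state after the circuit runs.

The final amplitudes are sqrt(2)*I/4 on |00000>, -sqrt(2)/4 on |00010>, sqrt(2)*I/4 on |01000>, -sqrt(2)/4 on |01010>, sqrt(2)*I/4 on |10000>, -sqrt(2)/4 on |10010>, sqrt(2)*I/4 on |11000>, -sqrt(2)/4 on |11010>, and 0 on every other basis state. Key observation: the block from step 17 through step 20 cancels to the identity and can be dropped.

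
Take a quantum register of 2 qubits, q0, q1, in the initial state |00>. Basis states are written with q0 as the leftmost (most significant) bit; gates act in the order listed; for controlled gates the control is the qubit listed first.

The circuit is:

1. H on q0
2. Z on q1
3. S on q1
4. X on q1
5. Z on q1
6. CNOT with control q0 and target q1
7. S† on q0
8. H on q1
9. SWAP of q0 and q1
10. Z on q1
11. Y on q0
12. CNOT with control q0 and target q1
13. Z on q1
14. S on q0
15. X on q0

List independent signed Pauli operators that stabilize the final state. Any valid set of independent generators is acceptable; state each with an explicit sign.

The stabilizer group can be generated by -XI, +IY, among other valid generating sets.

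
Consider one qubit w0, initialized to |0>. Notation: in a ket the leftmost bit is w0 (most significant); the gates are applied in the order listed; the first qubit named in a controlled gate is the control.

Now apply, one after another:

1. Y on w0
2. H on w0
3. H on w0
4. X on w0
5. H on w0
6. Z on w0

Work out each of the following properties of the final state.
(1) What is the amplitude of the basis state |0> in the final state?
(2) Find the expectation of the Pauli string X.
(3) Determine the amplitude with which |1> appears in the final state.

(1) The amplitude on |0> is sqrt(2)*I/2. Key observation: steps 3-6 multiply out to the identity, so the circuit reduces to the remaining gates.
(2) The expectation value of X is -1.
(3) The amplitude on |1> is -sqrt(2)*I/2.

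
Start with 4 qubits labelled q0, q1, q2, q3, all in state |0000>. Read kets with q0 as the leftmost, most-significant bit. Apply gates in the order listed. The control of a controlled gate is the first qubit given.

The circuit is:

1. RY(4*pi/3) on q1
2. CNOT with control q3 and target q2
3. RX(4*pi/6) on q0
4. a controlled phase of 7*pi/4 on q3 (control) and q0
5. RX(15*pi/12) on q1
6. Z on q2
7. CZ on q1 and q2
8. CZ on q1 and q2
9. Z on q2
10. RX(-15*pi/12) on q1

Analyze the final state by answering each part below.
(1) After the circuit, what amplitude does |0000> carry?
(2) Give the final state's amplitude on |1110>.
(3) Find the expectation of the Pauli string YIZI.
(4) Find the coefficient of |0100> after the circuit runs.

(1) The amplitude on |0000> is -1/4.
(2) The amplitude on |1110> is 0.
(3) In the final state, YIZI has expectation -sqrt(3)/2.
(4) The final state's coefficient on |0100> equals sqrt(3)/4.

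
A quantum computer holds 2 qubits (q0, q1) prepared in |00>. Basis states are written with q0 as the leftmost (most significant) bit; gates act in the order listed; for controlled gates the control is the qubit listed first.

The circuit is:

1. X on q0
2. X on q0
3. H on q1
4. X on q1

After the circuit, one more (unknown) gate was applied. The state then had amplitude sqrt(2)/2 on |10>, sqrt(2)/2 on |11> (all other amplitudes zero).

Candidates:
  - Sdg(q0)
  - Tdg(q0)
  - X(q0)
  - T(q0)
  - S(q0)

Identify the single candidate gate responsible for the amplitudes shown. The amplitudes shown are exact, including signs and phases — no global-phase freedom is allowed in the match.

The unique candidate consistent with the amplitudes is X(q0).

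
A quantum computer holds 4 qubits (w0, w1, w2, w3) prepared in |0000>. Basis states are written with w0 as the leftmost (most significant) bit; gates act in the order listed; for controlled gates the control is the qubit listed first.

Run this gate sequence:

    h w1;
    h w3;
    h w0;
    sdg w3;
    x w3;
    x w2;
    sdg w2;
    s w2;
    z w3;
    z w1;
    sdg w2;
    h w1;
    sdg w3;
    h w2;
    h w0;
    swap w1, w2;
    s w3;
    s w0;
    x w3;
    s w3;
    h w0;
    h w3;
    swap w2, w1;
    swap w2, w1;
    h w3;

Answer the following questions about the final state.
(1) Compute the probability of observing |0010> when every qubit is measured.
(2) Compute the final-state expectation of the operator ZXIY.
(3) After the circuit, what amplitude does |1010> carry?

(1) A full measurement returns |0010> with probability 1/8. Key observation: the block from step 22 through step 25 cancels to the identity and can be dropped.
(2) In the final state, ZXIY has expectation 0.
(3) The final state's coefficient on |1010> equals sqrt(2)*I/4.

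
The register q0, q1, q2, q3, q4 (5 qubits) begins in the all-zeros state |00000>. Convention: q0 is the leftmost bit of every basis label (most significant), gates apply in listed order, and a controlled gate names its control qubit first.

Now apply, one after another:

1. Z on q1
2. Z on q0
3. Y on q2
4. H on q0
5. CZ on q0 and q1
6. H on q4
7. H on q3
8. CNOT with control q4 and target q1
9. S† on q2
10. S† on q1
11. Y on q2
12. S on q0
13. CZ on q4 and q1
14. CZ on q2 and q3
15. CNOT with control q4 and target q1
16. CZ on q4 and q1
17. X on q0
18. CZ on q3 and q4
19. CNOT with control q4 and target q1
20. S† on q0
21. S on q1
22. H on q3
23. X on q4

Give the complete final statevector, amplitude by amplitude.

After the circuit, the state carries amplitude 1/2 on |00001>, -1/2 on |01010>, -1/2 on |10001>, 1/2 on |11010>, and 0 on every other basis state.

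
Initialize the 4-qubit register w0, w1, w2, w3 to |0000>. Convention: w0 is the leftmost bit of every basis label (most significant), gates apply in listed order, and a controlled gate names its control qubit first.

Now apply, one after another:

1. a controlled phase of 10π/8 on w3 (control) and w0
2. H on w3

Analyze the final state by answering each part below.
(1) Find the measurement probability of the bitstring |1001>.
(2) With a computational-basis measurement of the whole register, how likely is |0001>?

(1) The probability of measuring |1001> is 0.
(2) Outcome |0001> occurs with probability 1/2.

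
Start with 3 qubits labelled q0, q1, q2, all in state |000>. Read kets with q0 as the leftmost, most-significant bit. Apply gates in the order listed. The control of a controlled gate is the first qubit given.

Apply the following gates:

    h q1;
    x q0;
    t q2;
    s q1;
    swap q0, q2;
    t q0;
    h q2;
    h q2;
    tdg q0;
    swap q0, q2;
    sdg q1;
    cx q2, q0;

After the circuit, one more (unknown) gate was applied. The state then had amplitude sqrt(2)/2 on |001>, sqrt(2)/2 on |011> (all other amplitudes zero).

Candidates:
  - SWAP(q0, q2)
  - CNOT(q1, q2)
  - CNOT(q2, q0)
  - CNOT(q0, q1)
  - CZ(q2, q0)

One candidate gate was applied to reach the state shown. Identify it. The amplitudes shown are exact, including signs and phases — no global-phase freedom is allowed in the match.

It was SWAP(q0, q2) that produced the state shown. Key observation: gates 4-11 undo each other exactly, leaving only the rest of the circuit to track.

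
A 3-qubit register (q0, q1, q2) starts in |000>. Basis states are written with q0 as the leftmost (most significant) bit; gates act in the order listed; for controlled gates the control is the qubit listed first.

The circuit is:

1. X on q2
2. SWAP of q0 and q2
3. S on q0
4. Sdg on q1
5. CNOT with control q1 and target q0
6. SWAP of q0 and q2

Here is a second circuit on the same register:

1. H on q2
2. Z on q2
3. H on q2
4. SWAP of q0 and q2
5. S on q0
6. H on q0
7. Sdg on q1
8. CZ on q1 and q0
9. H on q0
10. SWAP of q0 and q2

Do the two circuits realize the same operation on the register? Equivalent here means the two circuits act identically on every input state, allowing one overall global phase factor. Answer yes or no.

Yes: on every input state the two circuits agree up to one overall phase factor.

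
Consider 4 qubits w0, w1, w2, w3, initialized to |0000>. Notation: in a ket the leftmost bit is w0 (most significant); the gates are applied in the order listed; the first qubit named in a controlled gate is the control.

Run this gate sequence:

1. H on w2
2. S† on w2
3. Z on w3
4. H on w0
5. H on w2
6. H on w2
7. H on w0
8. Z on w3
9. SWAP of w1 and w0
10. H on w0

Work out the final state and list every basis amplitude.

The resulting statevector has amplitude 1/2 on |0000>, -I/2 on |0010>, 1/2 on |1000>, -I/2 on |1010>, and 0 on every other basis state. Key observation: steps 3-8 multiply out to the identity, so the circuit reduces to the remaining gates.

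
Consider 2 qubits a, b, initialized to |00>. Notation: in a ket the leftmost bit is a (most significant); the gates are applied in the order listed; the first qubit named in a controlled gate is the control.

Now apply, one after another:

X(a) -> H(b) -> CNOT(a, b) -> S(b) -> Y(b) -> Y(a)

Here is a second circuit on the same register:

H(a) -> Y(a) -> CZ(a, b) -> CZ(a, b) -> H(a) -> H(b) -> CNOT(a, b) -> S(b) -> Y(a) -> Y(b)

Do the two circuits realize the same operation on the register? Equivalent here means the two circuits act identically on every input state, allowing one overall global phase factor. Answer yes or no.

No, they are not equivalent — no single phase factor reconciles the two unitaries.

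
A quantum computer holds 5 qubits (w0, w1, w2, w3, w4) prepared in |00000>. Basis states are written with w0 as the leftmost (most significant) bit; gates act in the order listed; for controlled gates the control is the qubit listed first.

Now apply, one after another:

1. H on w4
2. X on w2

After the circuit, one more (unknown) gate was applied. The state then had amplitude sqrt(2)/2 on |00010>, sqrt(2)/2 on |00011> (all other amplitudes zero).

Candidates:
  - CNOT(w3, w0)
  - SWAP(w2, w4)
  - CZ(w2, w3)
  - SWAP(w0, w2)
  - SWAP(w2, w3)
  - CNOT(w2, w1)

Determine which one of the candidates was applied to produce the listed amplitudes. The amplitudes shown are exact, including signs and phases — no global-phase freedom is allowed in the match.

The applied gate was SWAP(w2, w3).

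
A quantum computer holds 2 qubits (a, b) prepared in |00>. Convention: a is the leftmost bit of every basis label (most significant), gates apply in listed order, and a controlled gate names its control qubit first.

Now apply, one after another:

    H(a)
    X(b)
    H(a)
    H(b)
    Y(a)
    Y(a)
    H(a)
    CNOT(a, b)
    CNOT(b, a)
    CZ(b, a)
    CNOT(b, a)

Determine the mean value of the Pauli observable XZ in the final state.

The expectation value of XZ is -1.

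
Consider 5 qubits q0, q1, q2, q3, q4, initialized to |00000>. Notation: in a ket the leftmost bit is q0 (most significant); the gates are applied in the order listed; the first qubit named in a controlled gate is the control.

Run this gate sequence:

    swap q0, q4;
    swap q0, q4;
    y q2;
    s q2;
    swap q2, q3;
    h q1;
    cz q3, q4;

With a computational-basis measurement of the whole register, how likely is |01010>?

A full measurement returns |01010> with probability 1/2. Key observation: steps 1-2 multiply out to the identity, so the circuit reduces to the remaining gates.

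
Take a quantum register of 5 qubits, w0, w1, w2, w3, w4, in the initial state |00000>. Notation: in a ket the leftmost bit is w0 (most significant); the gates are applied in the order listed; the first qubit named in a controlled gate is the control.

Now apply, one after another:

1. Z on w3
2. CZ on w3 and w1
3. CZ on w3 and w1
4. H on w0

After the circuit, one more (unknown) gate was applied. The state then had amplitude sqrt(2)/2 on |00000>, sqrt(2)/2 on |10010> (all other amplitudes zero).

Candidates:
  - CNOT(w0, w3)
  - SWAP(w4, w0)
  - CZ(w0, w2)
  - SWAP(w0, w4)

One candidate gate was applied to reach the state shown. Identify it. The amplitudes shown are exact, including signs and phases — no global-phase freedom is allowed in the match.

The unique candidate consistent with the amplitudes is CNOT(w0, w3). Key observation: the block from step 2 through step 3 cancels to the identity and can be dropped.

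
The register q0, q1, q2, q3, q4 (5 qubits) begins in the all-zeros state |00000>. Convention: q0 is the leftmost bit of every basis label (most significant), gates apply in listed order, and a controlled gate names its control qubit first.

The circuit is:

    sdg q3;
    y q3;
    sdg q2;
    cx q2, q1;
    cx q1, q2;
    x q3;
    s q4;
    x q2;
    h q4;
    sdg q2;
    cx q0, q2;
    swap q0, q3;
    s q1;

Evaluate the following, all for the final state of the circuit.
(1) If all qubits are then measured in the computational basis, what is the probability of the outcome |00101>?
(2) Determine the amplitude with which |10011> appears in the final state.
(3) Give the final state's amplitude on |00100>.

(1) A full measurement returns |00101> with probability 1/2.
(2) |10011> carries amplitude 0 in the final state.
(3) The amplitude on |00100> is sqrt(2)/2.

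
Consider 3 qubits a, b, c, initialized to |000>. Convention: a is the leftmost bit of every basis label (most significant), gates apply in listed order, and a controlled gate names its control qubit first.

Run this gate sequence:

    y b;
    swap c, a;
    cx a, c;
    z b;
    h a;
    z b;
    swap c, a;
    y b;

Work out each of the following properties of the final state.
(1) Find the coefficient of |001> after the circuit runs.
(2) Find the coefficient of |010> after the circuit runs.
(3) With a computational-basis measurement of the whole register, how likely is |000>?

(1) |001> carries amplitude sqrt(2)/2 in the final state.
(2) The amplitude on |010> is 0.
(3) The probability of measuring |000> is 1/2.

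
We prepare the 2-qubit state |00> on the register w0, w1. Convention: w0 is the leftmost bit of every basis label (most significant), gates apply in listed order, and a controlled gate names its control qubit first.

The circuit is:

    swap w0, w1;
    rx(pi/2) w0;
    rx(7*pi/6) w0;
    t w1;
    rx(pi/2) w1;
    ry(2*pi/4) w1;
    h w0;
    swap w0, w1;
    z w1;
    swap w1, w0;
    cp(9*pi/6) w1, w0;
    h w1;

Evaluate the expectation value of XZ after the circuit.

The expectation value of XZ is 1/4 - sqrt(3)/4.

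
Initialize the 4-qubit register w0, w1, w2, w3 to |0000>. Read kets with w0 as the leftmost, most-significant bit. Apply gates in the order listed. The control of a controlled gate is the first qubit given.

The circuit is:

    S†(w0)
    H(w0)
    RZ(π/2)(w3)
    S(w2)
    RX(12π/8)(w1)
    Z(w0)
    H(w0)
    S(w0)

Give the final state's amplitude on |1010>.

The final state's coefficient on |1010> equals 0.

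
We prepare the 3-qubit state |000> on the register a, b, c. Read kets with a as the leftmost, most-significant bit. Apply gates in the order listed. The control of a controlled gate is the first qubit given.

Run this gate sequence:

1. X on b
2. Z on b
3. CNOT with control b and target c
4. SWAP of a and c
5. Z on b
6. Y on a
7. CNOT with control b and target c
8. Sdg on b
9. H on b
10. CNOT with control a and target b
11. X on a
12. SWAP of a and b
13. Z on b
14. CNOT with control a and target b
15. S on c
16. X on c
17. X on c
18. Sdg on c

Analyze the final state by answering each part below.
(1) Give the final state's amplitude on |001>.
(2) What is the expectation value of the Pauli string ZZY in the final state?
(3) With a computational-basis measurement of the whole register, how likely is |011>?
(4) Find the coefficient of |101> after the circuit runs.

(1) |001> carries amplitude 0 in the final state.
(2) The observable ZZY averages to 0.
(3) The probability of measuring |011> is 1/2.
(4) The amplitude on |101> is -sqrt(2)/2.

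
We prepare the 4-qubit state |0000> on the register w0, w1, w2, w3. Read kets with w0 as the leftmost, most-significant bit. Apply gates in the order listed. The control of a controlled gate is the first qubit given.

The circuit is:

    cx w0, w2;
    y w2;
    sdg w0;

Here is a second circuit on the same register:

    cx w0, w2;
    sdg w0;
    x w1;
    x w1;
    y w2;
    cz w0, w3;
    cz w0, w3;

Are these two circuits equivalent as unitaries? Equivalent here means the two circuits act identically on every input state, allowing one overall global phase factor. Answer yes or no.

Yes: on every input state the two circuits agree up to one overall phase factor.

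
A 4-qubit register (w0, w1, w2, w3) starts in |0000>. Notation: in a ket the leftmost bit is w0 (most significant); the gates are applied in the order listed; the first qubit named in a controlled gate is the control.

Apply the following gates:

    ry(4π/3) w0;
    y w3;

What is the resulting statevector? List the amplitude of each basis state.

After the circuit, the state carries amplitude -I/2 on |0001>, sqrt(3)*I/2 on |1001>, and 0 on every other basis state.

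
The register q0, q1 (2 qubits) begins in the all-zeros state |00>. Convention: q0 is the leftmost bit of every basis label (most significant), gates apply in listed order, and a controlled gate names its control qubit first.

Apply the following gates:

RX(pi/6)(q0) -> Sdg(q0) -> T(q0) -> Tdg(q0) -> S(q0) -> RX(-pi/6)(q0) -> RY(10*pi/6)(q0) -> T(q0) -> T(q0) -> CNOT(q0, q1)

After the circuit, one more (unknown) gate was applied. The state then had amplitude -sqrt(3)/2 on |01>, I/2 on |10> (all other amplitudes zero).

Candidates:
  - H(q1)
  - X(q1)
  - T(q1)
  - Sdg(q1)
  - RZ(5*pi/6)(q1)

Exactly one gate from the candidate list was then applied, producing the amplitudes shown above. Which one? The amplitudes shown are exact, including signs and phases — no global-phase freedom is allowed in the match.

The applied gate was X(q1). Key observation: steps 1-6 multiply out to the identity, so the circuit reduces to the remaining gates.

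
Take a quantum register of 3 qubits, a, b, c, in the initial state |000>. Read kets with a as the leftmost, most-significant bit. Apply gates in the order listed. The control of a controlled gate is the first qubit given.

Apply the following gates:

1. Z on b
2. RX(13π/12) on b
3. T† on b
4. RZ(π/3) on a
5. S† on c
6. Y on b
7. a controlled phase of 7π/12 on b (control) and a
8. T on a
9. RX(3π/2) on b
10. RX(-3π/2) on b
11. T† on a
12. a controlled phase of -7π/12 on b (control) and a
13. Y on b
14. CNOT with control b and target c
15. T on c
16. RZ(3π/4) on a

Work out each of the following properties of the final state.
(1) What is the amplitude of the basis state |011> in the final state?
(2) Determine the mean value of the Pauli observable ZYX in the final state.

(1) The amplitude on |011> is -I*sqrt(1/2 - sqrt(2)/4)*exp(-13*I*pi/24)/2 - sqrt(3)*I*sqrt(sqrt(2)/4 + 1/2)*exp(-13*I*pi/24)/2. Key observation: gates 6-13 undo each other exactly, leaving only the rest of the circuit to track.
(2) In the final state, ZYX has expectation -sqrt(2)/4 + sqrt(6)/4.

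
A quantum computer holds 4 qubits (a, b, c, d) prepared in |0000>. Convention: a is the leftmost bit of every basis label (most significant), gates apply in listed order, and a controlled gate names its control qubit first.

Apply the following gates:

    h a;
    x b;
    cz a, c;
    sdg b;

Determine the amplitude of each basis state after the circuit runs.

The final amplitudes are -sqrt(2)*I/2 on |0100>, -sqrt(2)*I/2 on |1100>, and 0 on every other basis state.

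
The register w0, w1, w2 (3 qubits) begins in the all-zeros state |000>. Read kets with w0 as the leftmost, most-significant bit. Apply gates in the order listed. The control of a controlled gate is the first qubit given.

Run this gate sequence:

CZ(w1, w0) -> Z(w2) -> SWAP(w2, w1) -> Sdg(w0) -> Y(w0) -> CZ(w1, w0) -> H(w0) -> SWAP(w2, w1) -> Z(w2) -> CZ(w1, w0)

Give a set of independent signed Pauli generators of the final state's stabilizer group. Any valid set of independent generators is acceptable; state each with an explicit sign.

The final state is stabilized by the group generated by -XII, +IZI, +IIZ; other independent generating sets are equally valid.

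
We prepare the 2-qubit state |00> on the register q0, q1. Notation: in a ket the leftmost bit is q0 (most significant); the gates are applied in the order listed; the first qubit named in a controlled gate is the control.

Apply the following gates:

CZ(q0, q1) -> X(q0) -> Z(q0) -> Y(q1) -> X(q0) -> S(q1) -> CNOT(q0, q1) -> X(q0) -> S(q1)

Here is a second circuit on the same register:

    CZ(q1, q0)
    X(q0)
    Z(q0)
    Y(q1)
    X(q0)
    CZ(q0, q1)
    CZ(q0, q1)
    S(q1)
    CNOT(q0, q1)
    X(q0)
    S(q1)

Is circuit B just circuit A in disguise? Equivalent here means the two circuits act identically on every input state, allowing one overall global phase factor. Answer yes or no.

Yes — the two circuits implement the same unitary up to a global phase.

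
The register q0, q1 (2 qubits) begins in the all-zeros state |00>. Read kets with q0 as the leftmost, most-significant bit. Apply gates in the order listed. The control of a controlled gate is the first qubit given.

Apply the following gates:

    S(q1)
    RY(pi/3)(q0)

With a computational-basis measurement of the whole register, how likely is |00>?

The probability of measuring |00> is 3/4.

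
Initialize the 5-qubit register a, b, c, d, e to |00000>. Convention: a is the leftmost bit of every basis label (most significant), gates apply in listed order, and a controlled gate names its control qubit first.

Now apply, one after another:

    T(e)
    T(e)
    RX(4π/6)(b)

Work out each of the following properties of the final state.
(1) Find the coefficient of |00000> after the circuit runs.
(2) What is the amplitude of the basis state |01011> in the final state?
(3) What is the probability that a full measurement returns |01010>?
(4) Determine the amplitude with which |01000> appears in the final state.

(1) The final state's coefficient on |00000> equals 1/2.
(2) The final state's coefficient on |01011> equals 0.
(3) Outcome |01010> occurs with probability 0.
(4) |01000> carries amplitude -sqrt(3)*I/2 in the final state.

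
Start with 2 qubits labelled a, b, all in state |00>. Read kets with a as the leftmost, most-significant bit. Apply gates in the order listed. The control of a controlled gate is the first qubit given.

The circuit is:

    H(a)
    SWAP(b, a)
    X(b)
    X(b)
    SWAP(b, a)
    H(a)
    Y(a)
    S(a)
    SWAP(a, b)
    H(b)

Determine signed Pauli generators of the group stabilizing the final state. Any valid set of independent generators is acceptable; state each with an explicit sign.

One valid set of independent stabilizer generators is -IX, +ZI (any independent generating set of the same group is equally correct). Key observation: steps 1-6 multiply out to the identity, so the circuit reduces to the remaining gates.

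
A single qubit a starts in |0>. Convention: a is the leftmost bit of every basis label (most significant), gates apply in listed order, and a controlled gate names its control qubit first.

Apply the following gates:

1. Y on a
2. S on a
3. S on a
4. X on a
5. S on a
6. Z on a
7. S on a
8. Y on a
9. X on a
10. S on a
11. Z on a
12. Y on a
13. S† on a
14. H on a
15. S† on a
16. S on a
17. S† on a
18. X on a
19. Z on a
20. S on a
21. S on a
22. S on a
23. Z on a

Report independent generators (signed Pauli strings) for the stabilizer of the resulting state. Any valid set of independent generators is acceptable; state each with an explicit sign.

The stabilizer group can be generated by -X, among other valid generating sets.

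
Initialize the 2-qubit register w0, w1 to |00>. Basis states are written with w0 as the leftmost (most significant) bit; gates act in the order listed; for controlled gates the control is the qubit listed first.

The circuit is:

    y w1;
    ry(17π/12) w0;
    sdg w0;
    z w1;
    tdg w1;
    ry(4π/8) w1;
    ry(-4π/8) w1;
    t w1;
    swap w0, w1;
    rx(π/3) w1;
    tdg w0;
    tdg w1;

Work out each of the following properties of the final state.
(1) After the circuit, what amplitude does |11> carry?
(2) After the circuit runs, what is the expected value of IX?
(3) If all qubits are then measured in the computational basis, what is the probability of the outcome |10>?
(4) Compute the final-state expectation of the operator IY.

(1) |11> carries amplitude I*sqrt(2 - sqrt(2))/2 in the final state. Key observation: gates 5-8 undo each other exactly, leaving only the rest of the circuit to track.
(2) The expectation value of IX is 1/2.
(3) Outcome |10> occurs with probability sqrt(2)/4 + 1/2.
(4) The observable IY averages to 1/2.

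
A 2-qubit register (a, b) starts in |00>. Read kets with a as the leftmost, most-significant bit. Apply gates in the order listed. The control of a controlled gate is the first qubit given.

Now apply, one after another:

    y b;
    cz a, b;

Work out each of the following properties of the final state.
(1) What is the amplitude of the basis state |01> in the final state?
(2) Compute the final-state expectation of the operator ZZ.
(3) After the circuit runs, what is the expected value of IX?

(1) The amplitude on |01> is I.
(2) The expectation value of ZZ is -1.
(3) The observable IX averages to 0.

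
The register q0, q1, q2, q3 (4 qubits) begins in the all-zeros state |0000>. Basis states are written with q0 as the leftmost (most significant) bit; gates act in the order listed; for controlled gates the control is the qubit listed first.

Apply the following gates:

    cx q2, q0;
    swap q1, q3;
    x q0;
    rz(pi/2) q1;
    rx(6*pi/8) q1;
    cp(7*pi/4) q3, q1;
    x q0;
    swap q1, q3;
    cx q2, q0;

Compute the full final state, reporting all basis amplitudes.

The resulting statevector has amplitude -sqrt(2 - sqrt(2))*exp(3*I*pi/4)/2 on |0000>, -sqrt(sqrt(2) + 2)*exp(I*pi/4)/2 on |0001>, and 0 on every other basis state.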